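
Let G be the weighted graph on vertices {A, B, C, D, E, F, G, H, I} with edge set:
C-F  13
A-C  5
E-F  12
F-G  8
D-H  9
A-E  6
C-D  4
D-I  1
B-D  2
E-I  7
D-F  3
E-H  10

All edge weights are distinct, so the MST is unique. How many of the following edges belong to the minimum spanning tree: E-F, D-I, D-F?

2

Sort edges by weight, then run Kruskal:
D-I (1): add — endpoints in different components.
B-D (2): add — endpoints in different components.
D-F (3): add — endpoints in different components.
C-D (4): add — endpoints in different components.
A-C (5): add — endpoints in different components.
A-E (6): add — endpoints in different components.
E-I (7): skip — E and I already connected.
F-G (8): add — endpoints in different components.
D-H (9): add — endpoints in different components.
MST edge set: {D-I, B-D, D-F, C-D, A-C, A-E, F-G, D-H}.
Of the listed edges, {D-I, D-F} are in the MST → 2.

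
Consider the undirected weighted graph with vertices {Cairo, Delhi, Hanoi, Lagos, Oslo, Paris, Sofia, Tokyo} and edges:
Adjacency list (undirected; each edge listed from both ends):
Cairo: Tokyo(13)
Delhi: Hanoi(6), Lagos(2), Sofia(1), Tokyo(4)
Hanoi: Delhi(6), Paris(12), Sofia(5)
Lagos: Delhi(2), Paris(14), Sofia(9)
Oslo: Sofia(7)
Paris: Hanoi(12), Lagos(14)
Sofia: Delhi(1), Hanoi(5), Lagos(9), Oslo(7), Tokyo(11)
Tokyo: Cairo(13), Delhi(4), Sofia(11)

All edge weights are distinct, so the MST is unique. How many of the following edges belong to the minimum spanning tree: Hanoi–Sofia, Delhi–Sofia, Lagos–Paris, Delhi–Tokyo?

Kruskal's algorithm — process edges by increasing weight (ties by edge label):
Delhi–Sofia (1): add — endpoints in different components.
Delhi–Lagos (2): add — endpoints in different components.
Delhi–Tokyo (4): add — endpoints in different components.
Hanoi–Sofia (5): add — endpoints in different components.
Delhi–Hanoi (6): skip — Delhi and Hanoi already connected.
Oslo–Sofia (7): add — endpoints in different components.
Lagos–Sofia (9): skip — Lagos and Sofia already connected.
Sofia–Tokyo (11): skip — Tokyo and Sofia already connected.
Hanoi–Paris (12): add — endpoints in different components.
Cairo–Tokyo (13): add — endpoints in different components.
MST edge set: {Delhi–Sofia, Delhi–Lagos, Delhi–Tokyo, Hanoi–Sofia, Oslo–Sofia, Hanoi–Paris, Cairo–Tokyo}.
Of the listed edges, {Hanoi–Sofia, Delhi–Sofia, Delhi–Tokyo} are in the MST → 3.

3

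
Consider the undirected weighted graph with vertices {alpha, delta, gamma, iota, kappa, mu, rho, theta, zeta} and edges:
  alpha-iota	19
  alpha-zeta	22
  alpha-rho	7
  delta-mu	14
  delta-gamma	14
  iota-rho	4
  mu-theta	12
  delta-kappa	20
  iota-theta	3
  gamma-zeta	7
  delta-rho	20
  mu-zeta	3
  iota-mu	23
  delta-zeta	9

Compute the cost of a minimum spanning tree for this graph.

65

Prim's algorithm from rho:
Step 1: frontier [iota-rho 4, alpha-rho 7, delta-rho 20] → take iota-rho (4); add iota.
Step 2: frontier [iota-theta 3, alpha-iota 19, iota-mu 23, alpha-rho 7, delta-rho 20] → take iota-theta (3); add theta.
Step 3: frontier [alpha-iota 19, iota-mu 23, alpha-rho 7, delta-rho 20, mu-theta 12] → take alpha-rho (7); add alpha.
Step 4: frontier [alpha-zeta 22, iota-mu 23, delta-rho 20, mu-theta 12] → take mu-theta (12); add mu.
Step 5: frontier [alpha-zeta 22, mu-zeta 3, delta-mu 14, delta-rho 20] → take mu-zeta (3); add zeta.
Step 6: frontier [delta-mu 14, delta-rho 20, gamma-zeta 7, delta-zeta 9] → take gamma-zeta (7); add gamma.
Step 7: frontier [delta-gamma 14, delta-mu 14, delta-rho 20, delta-zeta 9] → take delta-zeta (9); add delta.
Step 8: frontier [delta-kappa 20] → take delta-kappa (20); add kappa.
MST edges: iota-rho, iota-theta, alpha-rho, mu-theta, mu-zeta, gamma-zeta, delta-zeta, delta-kappa; total weight 4+3+7+12+3+7+9+20 = 65.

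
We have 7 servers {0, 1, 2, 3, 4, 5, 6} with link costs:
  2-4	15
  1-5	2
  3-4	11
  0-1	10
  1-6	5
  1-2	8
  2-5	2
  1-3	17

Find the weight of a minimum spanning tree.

Kruskal's algorithm — process edges by increasing weight (ties by edge label):
1-5 (2): add. Components now {0} {1,5} {2} {3} {4} {6}
2-5 (2): add. Components now {0} {1,2,5} {3} {4} {6}
1-6 (5): add. Components now {0} {1,2,5,6} {3} {4}
1-2 (8): skip — 1 and 2 already connected.
0-1 (10): add. Components now {0,1,2,5,6} {3} {4}
3-4 (11): add. Components now {0,1,2,5,6} {3,4}
2-4 (15): add. Components now {0,1,2,3,4,5,6}
MST edges: 1-5, 2-5, 1-6, 0-1, 3-4, 2-4; total weight 2+2+5+10+11+15 = 45.

45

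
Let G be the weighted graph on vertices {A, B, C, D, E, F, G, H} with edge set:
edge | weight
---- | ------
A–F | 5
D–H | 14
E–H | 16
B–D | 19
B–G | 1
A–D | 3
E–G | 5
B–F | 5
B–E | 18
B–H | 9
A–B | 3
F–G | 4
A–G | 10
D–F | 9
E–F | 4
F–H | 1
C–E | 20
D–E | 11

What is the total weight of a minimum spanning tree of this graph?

36

Kruskal's algorithm — process edges by increasing weight (ties by edge label):
B–G (1): add — endpoints in different components.
F–H (1): add — endpoints in different components.
A–B (3): add — endpoints in different components.
A–D (3): add — endpoints in different components.
E–F (4): add — endpoints in different components.
F–G (4): add — endpoints in different components.
A–F (5): skip — A and F already connected.
B–F (5): skip — B and F already connected.
E–G (5): skip — E and G already connected.
B–H (9): skip — B and H already connected.
D–F (9): skip — D and F already connected.
A–G (10): skip — A and G already connected.
D–E (11): skip — D and E already connected.
D–H (14): skip — D and H already connected.
E–H (16): skip — E and H already connected.
B–E (18): skip — B and E already connected.
B–D (19): skip — B and D already connected.
C–E (20): add — endpoints in different components.
MST edges: B–G, F–H, A–B, A–D, E–F, F–G, C–E; total weight 1+1+3+3+4+4+20 = 36.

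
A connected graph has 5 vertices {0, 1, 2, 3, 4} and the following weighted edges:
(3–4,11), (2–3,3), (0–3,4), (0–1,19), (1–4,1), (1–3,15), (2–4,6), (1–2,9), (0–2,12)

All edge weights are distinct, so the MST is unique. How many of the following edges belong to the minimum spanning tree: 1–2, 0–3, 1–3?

Sort edges by weight, then run Kruskal:
1–4 (1): add. Components now {0} {1,4} {2} {3}
2–3 (3): add. Components now {0} {1,4} {2,3}
0–3 (4): add. Components now {0,2,3} {1,4}
2–4 (6): add. Components now {0,1,2,3,4}
MST edge set: {1–4, 2–3, 0–3, 2–4}.
Of the listed edges, {0–3} are in the MST → 1.

1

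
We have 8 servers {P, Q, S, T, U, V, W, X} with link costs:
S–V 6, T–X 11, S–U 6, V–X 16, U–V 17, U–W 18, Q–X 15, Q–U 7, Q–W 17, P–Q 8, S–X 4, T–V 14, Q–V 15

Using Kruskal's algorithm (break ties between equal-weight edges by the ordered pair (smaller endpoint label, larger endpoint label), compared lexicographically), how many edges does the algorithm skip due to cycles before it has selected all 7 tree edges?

Kruskal's algorithm — process edges by increasing weight (ties by edge label):
S–X (4): add — endpoints in different components.
S–U (6): add — endpoints in different components.
S–V (6): add — endpoints in different components.
Q–U (7): add — endpoints in different components.
P–Q (8): add — endpoints in different components.
T–X (11): add — endpoints in different components.
T–V (14): skip — V and T already connected.
Q–V (15): skip — Q and V already connected.
Q–X (15): skip — Q and X already connected.
V–X (16): skip — V and X already connected.
Q–W (17): add — endpoints in different components.
Edges rejected before the tree was complete: 4.

4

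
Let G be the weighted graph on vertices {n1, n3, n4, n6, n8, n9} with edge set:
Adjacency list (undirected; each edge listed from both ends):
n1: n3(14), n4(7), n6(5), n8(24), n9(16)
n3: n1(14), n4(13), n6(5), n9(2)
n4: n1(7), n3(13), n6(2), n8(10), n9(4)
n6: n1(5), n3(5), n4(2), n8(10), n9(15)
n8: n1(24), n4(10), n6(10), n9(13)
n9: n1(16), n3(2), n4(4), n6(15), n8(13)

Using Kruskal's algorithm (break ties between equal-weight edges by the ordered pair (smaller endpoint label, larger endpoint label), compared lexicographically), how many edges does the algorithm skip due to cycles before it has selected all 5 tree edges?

2

Kruskal's algorithm — process edges by increasing weight (ties by edge label):
n3–n9 (2): add — endpoints in different components.
n4–n6 (2): add — endpoints in different components.
n4–n9 (4): add — endpoints in different components.
n1–n6 (5): add — endpoints in different components.
n3–n6 (5): skip — n3 and n6 already connected.
n1–n4 (7): skip — n1 and n4 already connected.
n4–n8 (10): add — endpoints in different components.
Edges rejected before the tree was complete: 2.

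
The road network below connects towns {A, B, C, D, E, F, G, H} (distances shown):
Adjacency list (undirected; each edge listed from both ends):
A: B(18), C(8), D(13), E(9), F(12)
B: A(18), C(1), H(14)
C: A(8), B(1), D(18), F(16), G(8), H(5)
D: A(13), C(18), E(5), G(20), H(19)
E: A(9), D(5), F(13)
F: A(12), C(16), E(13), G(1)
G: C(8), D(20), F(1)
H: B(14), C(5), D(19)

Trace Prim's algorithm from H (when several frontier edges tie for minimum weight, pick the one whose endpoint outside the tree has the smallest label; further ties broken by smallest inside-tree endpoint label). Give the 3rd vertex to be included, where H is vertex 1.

Grow the tree from H using Prim:
Step 1: cheapest edge leaving the tree is C-H (5); add C.
Step 2: cheapest edge leaving the tree is B-C (1); add B.
Step 3: cheapest edge leaving the tree is A-C (8); add A.
Step 4: cheapest edge leaving the tree is C-G (8); add G.
Step 5: cheapest edge leaving the tree is F-G (1); add F.
Step 6: cheapest edge leaving the tree is A-E (9); add E.
Step 7: cheapest edge leaving the tree is D-E (5); add D.
Vertex order: H, C, B, A, G, F, E, D. The 3rd vertex is B.

B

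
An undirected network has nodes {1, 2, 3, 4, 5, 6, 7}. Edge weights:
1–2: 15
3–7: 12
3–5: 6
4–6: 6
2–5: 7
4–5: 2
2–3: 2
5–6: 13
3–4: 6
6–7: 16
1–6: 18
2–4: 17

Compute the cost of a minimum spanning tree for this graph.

43

Sort edges by weight, then run Kruskal:
2–3 (2): add. Components now {1} {2,3} {4} {5} {6} {7}
4–5 (2): add. Components now {1} {2,3} {4,5} {6} {7}
3–4 (6): add. Components now {1} {2,3,4,5} {6} {7}
3–5 (6): skip — 3 and 5 already connected.
4–6 (6): add. Components now {1} {2,3,4,5,6} {7}
2–5 (7): skip — 2 and 5 already connected.
3–7 (12): add. Components now {1} {2,3,4,5,6,7}
5–6 (13): skip — 5 and 6 already connected.
1–2 (15): add. Components now {1,2,3,4,5,6,7}
MST edges: 2–3, 4–5, 3–4, 4–6, 3–7, 1–2; total weight 2+2+6+6+12+15 = 43.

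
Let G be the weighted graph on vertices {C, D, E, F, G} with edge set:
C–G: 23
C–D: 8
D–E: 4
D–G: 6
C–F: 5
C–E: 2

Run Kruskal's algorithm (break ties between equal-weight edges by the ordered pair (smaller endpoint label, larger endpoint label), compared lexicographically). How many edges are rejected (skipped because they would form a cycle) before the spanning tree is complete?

Kruskal: consider edges lightest-first.
C–E (2): add — endpoints in different components.
D–E (4): add — endpoints in different components.
C–F (5): add — endpoints in different components.
D–G (6): add — endpoints in different components.
Edges rejected before the tree was complete: 0.

0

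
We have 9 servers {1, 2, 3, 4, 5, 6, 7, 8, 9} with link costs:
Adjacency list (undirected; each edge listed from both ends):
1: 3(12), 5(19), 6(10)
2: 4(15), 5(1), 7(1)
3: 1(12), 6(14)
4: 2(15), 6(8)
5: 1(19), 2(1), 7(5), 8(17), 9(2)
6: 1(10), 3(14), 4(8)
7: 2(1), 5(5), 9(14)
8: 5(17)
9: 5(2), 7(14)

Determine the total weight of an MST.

66

Grow the tree from 1 using Prim:
Step 1: frontier [1—6 10, 1—3 12, 1—5 19] → take 1—6 (10); add 6.
Step 2: frontier [1—3 12, 1—5 19, 4—6 8, 3—6 14] → take 4—6 (8); add 4.
Step 3: frontier [1—3 12, 1—5 19, 2—4 15, 3—6 14] → take 1—3 (12); add 3.
Step 4: frontier [1—5 19, 2—4 15] → take 2—4 (15); add 2.
Step 5: frontier [1—5 19, 2—5 1, 2—7 1] → take 2—5 (1); add 5.
Step 6: frontier [2—7 1, 5—9 2, 5—7 5, 5—8 17] → take 2—7 (1); add 7.
Step 7: frontier [5—9 2, 5—8 17, 7—9 14] → take 5—9 (2); add 9.
Step 8: frontier [5—8 17] → take 5—8 (17); add 8.
MST edges: 1—6, 4—6, 1—3, 2—4, 2—5, 2—7, 5—9, 5—8; total weight 10+8+12+15+1+1+2+17 = 66.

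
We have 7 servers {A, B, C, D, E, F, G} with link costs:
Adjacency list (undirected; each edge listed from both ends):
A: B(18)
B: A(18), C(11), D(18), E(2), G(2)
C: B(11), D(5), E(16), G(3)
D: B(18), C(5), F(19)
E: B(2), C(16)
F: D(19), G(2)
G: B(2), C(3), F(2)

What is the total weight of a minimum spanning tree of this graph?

Prim, starting at B.
Step 1: cheapest edge leaving the tree is B–E (2); add E.
Step 2: cheapest edge leaving the tree is B–G (2); add G.
Step 3: cheapest edge leaving the tree is F–G (2); add F.
Step 4: cheapest edge leaving the tree is C–G (3); add C.
Step 5: cheapest edge leaving the tree is C–D (5); add D.
Step 6: cheapest edge leaving the tree is A–B (18); add A.
MST edges: B–E, B–G, F–G, C–G, C–D, A–B; total weight 2+2+2+3+5+18 = 32.

32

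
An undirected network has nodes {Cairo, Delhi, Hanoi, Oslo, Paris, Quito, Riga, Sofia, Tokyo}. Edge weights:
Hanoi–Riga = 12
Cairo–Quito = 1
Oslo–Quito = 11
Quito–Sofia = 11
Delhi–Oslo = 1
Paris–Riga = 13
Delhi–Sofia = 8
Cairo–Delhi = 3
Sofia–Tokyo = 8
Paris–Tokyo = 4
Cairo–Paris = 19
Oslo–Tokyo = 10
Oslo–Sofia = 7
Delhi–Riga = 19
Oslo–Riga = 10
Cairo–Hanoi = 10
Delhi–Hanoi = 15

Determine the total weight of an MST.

44

Prim's algorithm from Cairo:
Step 1: cheapest edge leaving the tree is Cairo–Quito (1); add Quito.
Step 2: cheapest edge leaving the tree is Cairo–Delhi (3); add Delhi.
Step 3: cheapest edge leaving the tree is Delhi–Oslo (1); add Oslo.
Step 4: cheapest edge leaving the tree is Oslo–Sofia (7); add Sofia.
Step 5: cheapest edge leaving the tree is Sofia–Tokyo (8); add Tokyo.
Step 6: cheapest edge leaving the tree is Paris–Tokyo (4); add Paris.
Step 7: cheapest edge leaving the tree is Cairo–Hanoi (10); add Hanoi.
Step 8: cheapest edge leaving the tree is Oslo–Riga (10); add Riga.
MST edges: Cairo–Quito, Cairo–Delhi, Delhi–Oslo, Oslo–Sofia, Sofia–Tokyo, Paris–Tokyo, Cairo–Hanoi, Oslo–Riga; total weight 1+3+1+7+8+4+10+10 = 44.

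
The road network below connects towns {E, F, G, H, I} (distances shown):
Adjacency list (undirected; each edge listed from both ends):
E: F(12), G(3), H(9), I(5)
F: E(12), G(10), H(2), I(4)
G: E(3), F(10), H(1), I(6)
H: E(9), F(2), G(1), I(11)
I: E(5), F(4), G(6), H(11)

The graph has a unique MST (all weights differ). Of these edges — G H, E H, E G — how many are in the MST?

2

Kruskal's algorithm — process edges by increasing weight (ties by edge label):
G H (1): add — endpoints in different components.
F H (2): add — endpoints in different components.
E G (3): add — endpoints in different components.
F I (4): add — endpoints in different components.
MST edge set: {G H, F H, E G, F I}.
Of the listed edges, {G H, E G} are in the MST → 2.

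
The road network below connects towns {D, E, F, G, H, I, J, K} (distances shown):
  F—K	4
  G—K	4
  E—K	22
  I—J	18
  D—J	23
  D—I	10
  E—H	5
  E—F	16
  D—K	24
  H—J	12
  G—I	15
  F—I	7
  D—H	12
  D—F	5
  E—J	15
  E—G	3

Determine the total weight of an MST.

Grow the tree from K using Prim:
Step 1: cheapest edge leaving the tree is F—K (4); add F.
Step 2: cheapest edge leaving the tree is G—K (4); add G.
Step 3: cheapest edge leaving the tree is E—G (3); add E.
Step 4: cheapest edge leaving the tree is D—F (5); add D.
Step 5: cheapest edge leaving the tree is E—H (5); add H.
Step 6: cheapest edge leaving the tree is F—I (7); add I.
Step 7: cheapest edge leaving the tree is H—J (12); add J.
MST edges: F—K, G—K, E—G, D—F, E—H, F—I, H—J; total weight 4+4+3+5+5+7+12 = 40.

40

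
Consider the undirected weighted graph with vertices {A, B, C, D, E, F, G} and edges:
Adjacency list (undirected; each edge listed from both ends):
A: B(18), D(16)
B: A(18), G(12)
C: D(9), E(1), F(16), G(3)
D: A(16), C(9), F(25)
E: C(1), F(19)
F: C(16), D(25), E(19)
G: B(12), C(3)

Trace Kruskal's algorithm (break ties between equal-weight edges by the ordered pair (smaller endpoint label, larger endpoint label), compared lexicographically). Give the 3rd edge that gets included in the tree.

C-D

Sort edges by weight, then run Kruskal:
C-E (1): add. Components now {A} {B} {C,E} {D} {F} {G}
C-G (3): add. Components now {A} {B} {C,E,G} {D} {F}
C-D (9): add. Components now {A} {B} {C,D,E,G} {F}
B-G (12): add. Components now {A} {B,C,D,E,G} {F}
A-D (16): add. Components now {A,B,C,D,E,G} {F}
C-F (16): add. Components now {A,B,C,D,E,F,G}
The 3rd edge added is C-D.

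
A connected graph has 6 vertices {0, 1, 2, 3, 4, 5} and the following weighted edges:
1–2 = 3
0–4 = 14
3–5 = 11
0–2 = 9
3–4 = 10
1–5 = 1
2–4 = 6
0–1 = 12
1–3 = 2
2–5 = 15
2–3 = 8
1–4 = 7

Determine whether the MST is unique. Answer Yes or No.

Kruskal's algorithm — process edges by increasing weight (ties by edge label):
1–5 (1): add. Components now {0} {1,5} {2} {3} {4}
1–3 (2): add. Components now {0} {1,3,5} {2} {4}
1–2 (3): add. Components now {0} {1,2,3,5} {4}
2–4 (6): add. Components now {0} {1,2,3,4,5}
1–4 (7): skip — 1 and 4 already connected.
2–3 (8): skip — 2 and 3 already connected.
0–2 (9): add. Components now {0,1,2,3,4,5}
Every non-tree edge has weight strictly greater than the heaviest edge on the tree path between its endpoints, so the MST is unique.

Yes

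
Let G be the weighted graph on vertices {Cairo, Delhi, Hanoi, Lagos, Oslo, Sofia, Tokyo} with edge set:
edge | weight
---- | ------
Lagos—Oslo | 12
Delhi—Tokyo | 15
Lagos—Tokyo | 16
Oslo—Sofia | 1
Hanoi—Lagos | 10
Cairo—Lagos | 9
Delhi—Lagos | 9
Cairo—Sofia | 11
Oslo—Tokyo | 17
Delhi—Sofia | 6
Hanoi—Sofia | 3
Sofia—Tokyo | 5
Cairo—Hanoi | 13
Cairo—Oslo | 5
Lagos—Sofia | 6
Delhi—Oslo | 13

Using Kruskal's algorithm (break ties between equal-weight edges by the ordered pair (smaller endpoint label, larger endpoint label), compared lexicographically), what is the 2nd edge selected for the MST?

Hanoi-Sofia

Kruskal's algorithm — process edges by increasing weight (ties by edge label):
Oslo—Sofia (1): add — endpoints in different components.
Hanoi—Sofia (3): add — endpoints in different components.
Cairo—Oslo (5): add — endpoints in different components.
Sofia—Tokyo (5): add — endpoints in different components.
Delhi—Sofia (6): add — endpoints in different components.
Lagos—Sofia (6): add — endpoints in different components.
The 2nd edge added is Hanoi—Sofia.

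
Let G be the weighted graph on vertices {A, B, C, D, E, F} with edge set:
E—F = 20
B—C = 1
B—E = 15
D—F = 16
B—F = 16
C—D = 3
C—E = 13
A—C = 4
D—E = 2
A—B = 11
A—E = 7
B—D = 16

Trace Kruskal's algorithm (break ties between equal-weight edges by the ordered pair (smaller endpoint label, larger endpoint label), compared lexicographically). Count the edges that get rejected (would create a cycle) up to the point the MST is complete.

Kruskal's algorithm — process edges by increasing weight (ties by edge label):
B—C (1): add. Components now {A} {B,C} {D} {E} {F}
D—E (2): add. Components now {A} {B,C} {D,E} {F}
C—D (3): add. Components now {A} {B,C,D,E} {F}
A—C (4): add. Components now {A,B,C,D,E} {F}
A—E (7): skip — A and E already connected.
A—B (11): skip — A and B already connected.
C—E (13): skip — C and E already connected.
B—E (15): skip — B and E already connected.
B—D (16): skip — B and D already connected.
B—F (16): add. Components now {A,B,C,D,E,F}
Edges rejected before the tree was complete: 5.

5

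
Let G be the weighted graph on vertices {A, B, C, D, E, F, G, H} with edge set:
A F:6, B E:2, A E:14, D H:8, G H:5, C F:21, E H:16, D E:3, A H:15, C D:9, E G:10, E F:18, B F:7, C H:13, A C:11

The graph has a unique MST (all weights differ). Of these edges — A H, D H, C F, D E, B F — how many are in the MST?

Sort edges by weight, then run Kruskal:
B E (2): add — endpoints in different components.
D E (3): add — endpoints in different components.
G H (5): add — endpoints in different components.
A F (6): add — endpoints in different components.
B F (7): add — endpoints in different components.
D H (8): add — endpoints in different components.
C D (9): add — endpoints in different components.
MST edge set: {B E, D E, G H, A F, B F, D H, C D}.
Of the listed edges, {D H, D E, B F} are in the MST → 3.

3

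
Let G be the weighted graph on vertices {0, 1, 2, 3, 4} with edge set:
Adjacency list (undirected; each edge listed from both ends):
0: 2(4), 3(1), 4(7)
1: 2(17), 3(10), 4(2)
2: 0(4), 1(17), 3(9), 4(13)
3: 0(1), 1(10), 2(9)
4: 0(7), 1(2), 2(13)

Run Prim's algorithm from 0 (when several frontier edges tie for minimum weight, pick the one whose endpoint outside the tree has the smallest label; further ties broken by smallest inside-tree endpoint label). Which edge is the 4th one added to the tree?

Prim's algorithm from 0:
Step 1: frontier [0–3 1, 0–2 4, 0–4 7] → take 0–3 (1); add 3.
Step 2: frontier [0–2 4, 0–4 7, 2–3 9, 1–3 10] → take 0–2 (4); add 2.
Step 3: frontier [0–4 7, 2–4 13, 1–2 17, 1–3 10] → take 0–4 (7); add 4.
Step 4: frontier [1–2 17, 1–3 10, 1–4 2] → take 1–4 (2); add 1.
The 4th edge added is 1–4.

1-4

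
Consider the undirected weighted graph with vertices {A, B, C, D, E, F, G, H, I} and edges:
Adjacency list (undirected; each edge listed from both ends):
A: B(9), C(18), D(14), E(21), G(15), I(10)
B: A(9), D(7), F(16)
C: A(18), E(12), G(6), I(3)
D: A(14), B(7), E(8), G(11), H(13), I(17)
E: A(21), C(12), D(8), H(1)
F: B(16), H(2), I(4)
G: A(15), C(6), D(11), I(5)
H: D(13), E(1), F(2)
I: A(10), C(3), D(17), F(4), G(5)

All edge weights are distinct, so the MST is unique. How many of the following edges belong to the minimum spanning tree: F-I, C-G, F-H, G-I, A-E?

Sort edges by weight, then run Kruskal:
E-H (1): add — endpoints in different components.
F-H (2): add — endpoints in different components.
C-I (3): add — endpoints in different components.
F-I (4): add — endpoints in different components.
G-I (5): add — endpoints in different components.
C-G (6): skip — C and G already connected.
B-D (7): add — endpoints in different components.
D-E (8): add — endpoints in different components.
A-B (9): add — endpoints in different components.
MST edge set: {E-H, F-H, C-I, F-I, G-I, B-D, D-E, A-B}.
Of the listed edges, {F-I, F-H, G-I} are in the MST → 3.

3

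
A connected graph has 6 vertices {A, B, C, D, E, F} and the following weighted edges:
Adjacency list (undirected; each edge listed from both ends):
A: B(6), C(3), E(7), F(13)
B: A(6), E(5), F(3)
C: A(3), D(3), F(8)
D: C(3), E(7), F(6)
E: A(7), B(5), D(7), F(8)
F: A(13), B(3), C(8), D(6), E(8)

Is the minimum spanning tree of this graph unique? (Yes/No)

Kruskal's algorithm — process edges by increasing weight (ties by edge label):
A—C (3): add — endpoints in different components.
B—F (3): add — endpoints in different components.
C—D (3): add — endpoints in different components.
B—E (5): add — endpoints in different components.
A—B (6): add — endpoints in different components.
Non-tree edge D—F has weight 6, equal to the heaviest edge on its tree cycle — swapping gives another MST of the same weight. Not unique.

No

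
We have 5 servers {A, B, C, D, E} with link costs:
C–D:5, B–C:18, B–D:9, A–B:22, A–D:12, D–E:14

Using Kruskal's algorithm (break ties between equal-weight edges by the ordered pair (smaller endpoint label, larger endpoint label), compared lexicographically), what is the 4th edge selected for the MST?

D-E

Kruskal's algorithm — process edges by increasing weight (ties by edge label):
C–D (5): add. Components now {A} {B} {C,D} {E}
B–D (9): add. Components now {A} {B,C,D} {E}
A–D (12): add. Components now {A,B,C,D} {E}
D–E (14): add. Components now {A,B,C,D,E}
The 4th edge added is D–E.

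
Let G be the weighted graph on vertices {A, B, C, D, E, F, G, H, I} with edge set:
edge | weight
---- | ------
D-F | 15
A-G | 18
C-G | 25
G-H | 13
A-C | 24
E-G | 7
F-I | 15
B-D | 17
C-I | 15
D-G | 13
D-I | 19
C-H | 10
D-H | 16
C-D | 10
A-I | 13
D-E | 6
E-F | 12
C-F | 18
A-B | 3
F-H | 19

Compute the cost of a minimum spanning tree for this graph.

Grow the tree from I using Prim:
Step 1: cheapest edge leaving the tree is A-I (13); add A.
Step 2: cheapest edge leaving the tree is A-B (3); add B.
Step 3: cheapest edge leaving the tree is C-I (15); add C.
Step 4: cheapest edge leaving the tree is C-D (10); add D.
Step 5: cheapest edge leaving the tree is D-E (6); add E.
Step 6: cheapest edge leaving the tree is E-G (7); add G.
Step 7: cheapest edge leaving the tree is C-H (10); add H.
Step 8: cheapest edge leaving the tree is E-F (12); add F.
MST edges: A-I, A-B, C-I, C-D, D-E, E-G, C-H, E-F; total weight 13+3+15+10+6+7+10+12 = 76.

76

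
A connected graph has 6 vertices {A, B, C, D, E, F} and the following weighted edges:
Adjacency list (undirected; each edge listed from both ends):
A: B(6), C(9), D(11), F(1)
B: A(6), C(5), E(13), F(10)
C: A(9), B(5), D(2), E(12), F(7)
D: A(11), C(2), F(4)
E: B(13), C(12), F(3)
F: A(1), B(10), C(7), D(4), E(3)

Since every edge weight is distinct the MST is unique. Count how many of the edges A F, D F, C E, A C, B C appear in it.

3

Sort edges by weight, then run Kruskal:
A F (1): add. Components now {A,F} {B} {C} {D} {E}
C D (2): add. Components now {A,F} {B} {C,D} {E}
E F (3): add. Components now {A,E,F} {B} {C,D}
D F (4): add. Components now {A,C,D,E,F} {B}
B C (5): add. Components now {A,B,C,D,E,F}
MST edge set: {A F, C D, E F, D F, B C}.
Of the listed edges, {A F, D F, B C} are in the MST → 3.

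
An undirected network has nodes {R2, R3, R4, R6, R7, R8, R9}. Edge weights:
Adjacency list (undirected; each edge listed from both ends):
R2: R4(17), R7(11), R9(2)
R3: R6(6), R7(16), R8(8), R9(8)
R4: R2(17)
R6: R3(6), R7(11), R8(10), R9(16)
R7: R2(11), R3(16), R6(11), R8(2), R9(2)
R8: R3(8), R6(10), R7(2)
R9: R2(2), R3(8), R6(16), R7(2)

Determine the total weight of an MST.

Grow the tree from R6 using Prim:
Step 1: cheapest edge leaving the tree is R3 R6 (6); add R3.
Step 2: cheapest edge leaving the tree is R3 R8 (8); add R8.
Step 3: cheapest edge leaving the tree is R7 R8 (2); add R7.
Step 4: cheapest edge leaving the tree is R7 R9 (2); add R9.
Step 5: cheapest edge leaving the tree is R2 R9 (2); add R2.
Step 6: cheapest edge leaving the tree is R2 R4 (17); add R4.
MST edges: R3 R6, R3 R8, R7 R8, R7 R9, R2 R9, R2 R4; total weight 6+8+2+2+2+17 = 37.

37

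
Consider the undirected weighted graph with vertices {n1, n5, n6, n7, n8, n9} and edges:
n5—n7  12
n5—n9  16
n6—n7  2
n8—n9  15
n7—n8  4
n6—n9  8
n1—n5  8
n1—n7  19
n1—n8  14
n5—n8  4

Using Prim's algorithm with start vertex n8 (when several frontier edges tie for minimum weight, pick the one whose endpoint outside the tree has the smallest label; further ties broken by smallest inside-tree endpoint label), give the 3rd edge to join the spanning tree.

Grow the tree from n8 using Prim:
Step 1: cheapest edge leaving the tree is n5—n8 (4); add n5.
Step 2: cheapest edge leaving the tree is n7—n8 (4); add n7.
Step 3: cheapest edge leaving the tree is n6—n7 (2); add n6.
Step 4: cheapest edge leaving the tree is n1—n5 (8); add n1.
Step 5: cheapest edge leaving the tree is n6—n9 (8); add n9.
The 3rd edge added is n6—n7.

n6-n7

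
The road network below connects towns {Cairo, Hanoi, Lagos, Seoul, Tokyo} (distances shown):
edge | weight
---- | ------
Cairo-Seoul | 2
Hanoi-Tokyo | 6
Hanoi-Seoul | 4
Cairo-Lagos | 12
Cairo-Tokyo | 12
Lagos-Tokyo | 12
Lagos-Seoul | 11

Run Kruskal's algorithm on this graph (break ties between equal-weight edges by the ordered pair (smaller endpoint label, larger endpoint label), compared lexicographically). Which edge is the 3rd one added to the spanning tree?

Hanoi-Tokyo

Kruskal: consider edges lightest-first.
Cairo-Seoul (2): add. Components now {Cairo,Seoul} {Lagos} {Tokyo} {Hanoi}
Hanoi-Seoul (4): add. Components now {Cairo,Hanoi,Seoul} {Lagos} {Tokyo}
Hanoi-Tokyo (6): add. Components now {Cairo,Hanoi,Seoul,Tokyo} {Lagos}
Lagos-Seoul (11): add. Components now {Cairo,Hanoi,Lagos,Seoul,Tokyo}
The 3rd edge added is Hanoi-Tokyo.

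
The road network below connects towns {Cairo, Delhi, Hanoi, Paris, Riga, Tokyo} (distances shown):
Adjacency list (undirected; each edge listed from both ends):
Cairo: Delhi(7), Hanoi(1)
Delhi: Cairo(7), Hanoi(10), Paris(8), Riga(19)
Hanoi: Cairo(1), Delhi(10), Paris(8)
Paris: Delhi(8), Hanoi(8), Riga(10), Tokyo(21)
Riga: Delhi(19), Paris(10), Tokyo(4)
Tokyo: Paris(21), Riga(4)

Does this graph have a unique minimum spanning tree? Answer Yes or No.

No

Kruskal's algorithm — process edges by increasing weight (ties by edge label):
Cairo-Hanoi (1): add. Components now {Cairo,Hanoi} {Tokyo} {Riga} {Delhi} {Paris}
Riga-Tokyo (4): add. Components now {Cairo,Hanoi} {Riga,Tokyo} {Delhi} {Paris}
Cairo-Delhi (7): add. Components now {Cairo,Delhi,Hanoi} {Riga,Tokyo} {Paris}
Delhi-Paris (8): add. Components now {Cairo,Delhi,Hanoi,Paris} {Riga,Tokyo}
Hanoi-Paris (8): skip — Hanoi and Paris already connected.
Delhi-Hanoi (10): skip — Hanoi and Delhi already connected.
Paris-Riga (10): add. Components now {Cairo,Delhi,Hanoi,Paris,Riga,Tokyo}
Non-tree edge Hanoi-Paris has weight 8, equal to the heaviest edge on its tree cycle — swapping gives another MST of the same weight. Not unique.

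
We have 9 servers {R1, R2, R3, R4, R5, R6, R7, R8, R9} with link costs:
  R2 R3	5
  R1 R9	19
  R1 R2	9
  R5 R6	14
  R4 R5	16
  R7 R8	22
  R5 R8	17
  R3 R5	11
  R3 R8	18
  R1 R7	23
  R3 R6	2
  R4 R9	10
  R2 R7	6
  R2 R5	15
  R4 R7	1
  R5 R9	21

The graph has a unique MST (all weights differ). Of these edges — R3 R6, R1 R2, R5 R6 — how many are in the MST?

Sort edges by weight, then run Kruskal:
R4 R7 (1): add — endpoints in different components.
R3 R6 (2): add — endpoints in different components.
R2 R3 (5): add — endpoints in different components.
R2 R7 (6): add — endpoints in different components.
R1 R2 (9): add — endpoints in different components.
R4 R9 (10): add — endpoints in different components.
R3 R5 (11): add — endpoints in different components.
R5 R6 (14): skip — R5 and R6 already connected.
R2 R5 (15): skip — R2 and R5 already connected.
R4 R5 (16): skip — R5 and R4 already connected.
R5 R8 (17): add — endpoints in different components.
MST edge set: {R4 R7, R3 R6, R2 R3, R2 R7, R1 R2, R4 R9, R3 R5, R5 R8}.
Of the listed edges, {R3 R6, R1 R2} are in the MST → 2.

2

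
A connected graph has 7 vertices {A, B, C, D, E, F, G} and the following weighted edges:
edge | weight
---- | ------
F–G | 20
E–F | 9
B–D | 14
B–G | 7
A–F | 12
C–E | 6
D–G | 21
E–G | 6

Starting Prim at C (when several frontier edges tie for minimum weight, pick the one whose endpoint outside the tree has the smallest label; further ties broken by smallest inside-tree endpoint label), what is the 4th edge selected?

Prim's algorithm from C:
Step 1: frontier [C–E 6] → take C–E (6); add E.
Step 2: frontier [E–G 6, E–F 9] → take E–G (6); add G.
Step 3: frontier [E–F 9, B–G 7, F–G 20, D–G 21] → take B–G (7); add B.
Step 4: frontier [B–D 14, E–F 9, F–G 20, D–G 21] → take E–F (9); add F.
Step 5: frontier [B–D 14, A–F 12, D–G 21] → take A–F (12); add A.
Step 6: frontier [B–D 14, D–G 21] → take B–D (14); add D.
The 4th edge added is E–F.

E-F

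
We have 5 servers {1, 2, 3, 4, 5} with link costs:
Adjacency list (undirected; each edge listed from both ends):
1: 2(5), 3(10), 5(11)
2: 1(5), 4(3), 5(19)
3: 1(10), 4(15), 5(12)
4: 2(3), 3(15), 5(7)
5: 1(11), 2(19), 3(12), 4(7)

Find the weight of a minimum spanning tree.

Grow the tree from 5 using Prim:
Step 1: frontier [4—5 7, 1—5 11, 3—5 12, 2—5 19] → take 4—5 (7); add 4.
Step 2: frontier [2—4 3, 3—4 15, 1—5 11, 3—5 12, 2—5 19] → take 2—4 (3); add 2.
Step 3: frontier [1—2 5, 3—4 15, 1—5 11, 3—5 12] → take 1—2 (5); add 1.
Step 4: frontier [1—3 10, 3—4 15, 3—5 12] → take 1—3 (10); add 3.
MST edges: 4—5, 2—4, 1—2, 1—3; total weight 7+3+5+10 = 25.

25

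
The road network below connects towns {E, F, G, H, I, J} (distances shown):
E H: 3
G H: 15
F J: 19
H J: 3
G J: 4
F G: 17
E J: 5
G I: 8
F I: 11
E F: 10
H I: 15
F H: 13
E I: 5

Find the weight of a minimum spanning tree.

Kruskal: consider edges lightest-first.
E H (3): add — endpoints in different components.
H J (3): add — endpoints in different components.
G J (4): add — endpoints in different components.
E I (5): add — endpoints in different components.
E J (5): skip — E and J already connected.
G I (8): skip — G and I already connected.
E F (10): add — endpoints in different components.
MST edges: E H, H J, G J, E I, E F; total weight 3+3+4+5+10 = 25.

25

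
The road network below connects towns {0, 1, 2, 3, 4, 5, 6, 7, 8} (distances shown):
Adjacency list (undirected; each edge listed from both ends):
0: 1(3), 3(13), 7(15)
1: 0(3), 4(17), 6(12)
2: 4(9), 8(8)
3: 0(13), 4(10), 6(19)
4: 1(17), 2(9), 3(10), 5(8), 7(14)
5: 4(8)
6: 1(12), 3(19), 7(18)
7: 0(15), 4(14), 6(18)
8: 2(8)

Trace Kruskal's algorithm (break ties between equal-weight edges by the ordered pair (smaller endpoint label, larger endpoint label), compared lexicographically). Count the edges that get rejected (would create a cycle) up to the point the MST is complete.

Kruskal: consider edges lightest-first.
0—1 (3): add — endpoints in different components.
2—8 (8): add — endpoints in different components.
4—5 (8): add — endpoints in different components.
2—4 (9): add — endpoints in different components.
3—4 (10): add — endpoints in different components.
1—6 (12): add — endpoints in different components.
0—3 (13): add — endpoints in different components.
4—7 (14): add — endpoints in different components.
Edges rejected before the tree was complete: 0.

0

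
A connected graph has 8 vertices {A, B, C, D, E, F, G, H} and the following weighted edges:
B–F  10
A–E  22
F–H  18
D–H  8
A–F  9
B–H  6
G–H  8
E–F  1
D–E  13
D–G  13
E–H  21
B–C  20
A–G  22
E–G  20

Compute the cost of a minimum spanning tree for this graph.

62

Grow the tree from E using Prim:
Step 1: cheapest edge leaving the tree is E–F (1); add F.
Step 2: cheapest edge leaving the tree is A–F (9); add A.
Step 3: cheapest edge leaving the tree is B–F (10); add B.
Step 4: cheapest edge leaving the tree is B–H (6); add H.
Step 5: cheapest edge leaving the tree is D–H (8); add D.
Step 6: cheapest edge leaving the tree is G–H (8); add G.
Step 7: cheapest edge leaving the tree is B–C (20); add C.
MST edges: E–F, A–F, B–F, B–H, D–H, G–H, B–C; total weight 1+9+10+6+8+8+20 = 62.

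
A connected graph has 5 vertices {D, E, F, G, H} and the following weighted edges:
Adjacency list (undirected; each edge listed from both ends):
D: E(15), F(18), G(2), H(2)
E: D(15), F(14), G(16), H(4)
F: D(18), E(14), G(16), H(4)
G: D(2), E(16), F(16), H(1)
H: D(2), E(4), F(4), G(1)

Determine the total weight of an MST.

11

Grow the tree from D using Prim:
Step 1: frontier [D–G 2, D–H 2, D–E 15, D–F 18] → take D–G (2); add G.
Step 2: frontier [D–H 2, D–E 15, D–F 18, G–H 1, E–G 16, F–G 16] → take G–H (1); add H.
Step 3: frontier [D–E 15, D–F 18, E–G 16, F–G 16, E–H 4, F–H 4] → take E–H (4); add E.
Step 4: frontier [D–F 18, E–F 14, F–G 16, F–H 4] → take F–H (4); add F.
MST edges: D–G, G–H, E–H, F–H; total weight 2+1+4+4 = 11.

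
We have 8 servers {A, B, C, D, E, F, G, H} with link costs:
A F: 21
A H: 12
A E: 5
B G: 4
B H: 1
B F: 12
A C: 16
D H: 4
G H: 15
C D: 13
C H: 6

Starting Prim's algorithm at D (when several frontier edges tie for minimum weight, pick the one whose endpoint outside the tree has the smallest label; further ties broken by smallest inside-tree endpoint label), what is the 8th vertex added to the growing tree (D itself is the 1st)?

Prim's algorithm from D:
Step 1: frontier [D H 4, C D 13] → take D H (4); add H.
Step 2: frontier [C D 13, B H 1, C H 6, A H 12, G H 15] → take B H (1); add B.
Step 3: frontier [B G 4, B F 12, C D 13, C H 6, A H 12, G H 15] → take B G (4); add G.
Step 4: frontier [B F 12, C D 13, C H 6, A H 12] → take C H (6); add C.
Step 5: frontier [B F 12, A C 16, A H 12] → take A H (12); add A.
Step 6: frontier [A E 5, A F 21, B F 12] → take A E (5); add E.
Step 7: frontier [A F 21, B F 12] → take B F (12); add F.
Vertex order: D, H, B, G, C, A, E, F. The 8th vertex is F.

F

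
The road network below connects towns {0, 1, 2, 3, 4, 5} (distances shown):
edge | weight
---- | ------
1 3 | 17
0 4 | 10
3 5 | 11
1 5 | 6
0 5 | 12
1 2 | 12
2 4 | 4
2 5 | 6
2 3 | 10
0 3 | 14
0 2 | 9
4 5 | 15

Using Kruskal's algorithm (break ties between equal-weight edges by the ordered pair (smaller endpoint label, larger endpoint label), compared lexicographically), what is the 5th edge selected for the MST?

2-3

Kruskal's algorithm — process edges by increasing weight (ties by edge label):
2 4 (4): add. Components now {0} {1} {2,4} {3} {5}
1 5 (6): add. Components now {0} {1,5} {2,4} {3}
2 5 (6): add. Components now {0} {1,2,4,5} {3}
0 2 (9): add. Components now {0,1,2,4,5} {3}
0 4 (10): skip — 0 and 4 already connected.
2 3 (10): add. Components now {0,1,2,3,4,5}
The 5th edge added is 2 3.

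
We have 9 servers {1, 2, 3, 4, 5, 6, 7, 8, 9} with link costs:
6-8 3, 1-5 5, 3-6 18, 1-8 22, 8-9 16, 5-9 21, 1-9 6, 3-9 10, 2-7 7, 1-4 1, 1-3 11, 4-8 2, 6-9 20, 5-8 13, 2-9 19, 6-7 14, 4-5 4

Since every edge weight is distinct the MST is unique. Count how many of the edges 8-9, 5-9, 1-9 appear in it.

Kruskal's algorithm — process edges by increasing weight (ties by edge label):
1-4 (1): add — endpoints in different components.
4-8 (2): add — endpoints in different components.
6-8 (3): add — endpoints in different components.
4-5 (4): add — endpoints in different components.
1-5 (5): skip — 1 and 5 already connected.
1-9 (6): add — endpoints in different components.
2-7 (7): add — endpoints in different components.
3-9 (10): add — endpoints in different components.
1-3 (11): skip — 1 and 3 already connected.
5-8 (13): skip — 5 and 8 already connected.
6-7 (14): add — endpoints in different components.
MST edge set: {1-4, 4-8, 6-8, 4-5, 1-9, 2-7, 3-9, 6-7}.
Of the listed edges, {1-9} are in the MST → 1.

1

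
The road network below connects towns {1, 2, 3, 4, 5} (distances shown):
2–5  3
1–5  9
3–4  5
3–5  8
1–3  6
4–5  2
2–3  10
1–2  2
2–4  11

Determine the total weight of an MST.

Grow the tree from 2 using Prim:
Step 1: cheapest edge leaving the tree is 1–2 (2); add 1.
Step 2: cheapest edge leaving the tree is 2–5 (3); add 5.
Step 3: cheapest edge leaving the tree is 4–5 (2); add 4.
Step 4: cheapest edge leaving the tree is 3–4 (5); add 3.
MST edges: 1–2, 2–5, 4–5, 3–4; total weight 2+3+2+5 = 12.

12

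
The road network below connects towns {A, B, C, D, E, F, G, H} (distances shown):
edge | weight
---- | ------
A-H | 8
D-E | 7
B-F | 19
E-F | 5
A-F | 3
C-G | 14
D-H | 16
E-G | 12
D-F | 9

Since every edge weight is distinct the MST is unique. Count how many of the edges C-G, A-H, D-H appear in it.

Sort edges by weight, then run Kruskal:
A-F (3): add — endpoints in different components.
E-F (5): add — endpoints in different components.
D-E (7): add — endpoints in different components.
A-H (8): add — endpoints in different components.
D-F (9): skip — D and F already connected.
E-G (12): add — endpoints in different components.
C-G (14): add — endpoints in different components.
D-H (16): skip — D and H already connected.
B-F (19): add — endpoints in different components.
MST edge set: {A-F, E-F, D-E, A-H, E-G, C-G, B-F}.
Of the listed edges, {C-G, A-H} are in the MST → 2.

2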